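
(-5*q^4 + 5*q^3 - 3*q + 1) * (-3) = 15*q^4 - 15*q^3 + 9*q - 3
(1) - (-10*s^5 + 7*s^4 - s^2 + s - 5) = 10*s^5 - 7*s^4 + s^2 - s + 6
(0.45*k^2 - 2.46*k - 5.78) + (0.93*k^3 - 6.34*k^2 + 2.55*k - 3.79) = 0.93*k^3 - 5.89*k^2 + 0.0899999999999999*k - 9.57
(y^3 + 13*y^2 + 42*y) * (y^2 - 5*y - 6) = y^5 + 8*y^4 - 29*y^3 - 288*y^2 - 252*y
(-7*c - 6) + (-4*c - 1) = -11*c - 7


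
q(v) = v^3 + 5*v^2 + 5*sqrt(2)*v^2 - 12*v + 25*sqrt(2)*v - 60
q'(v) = 3*v^2 + 10*v + 10*sqrt(2)*v - 12 + 25*sqrt(2)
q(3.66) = 236.21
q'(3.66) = 151.90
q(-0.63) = -70.17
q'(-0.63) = 9.34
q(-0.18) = -63.82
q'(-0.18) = 19.11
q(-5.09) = 1.99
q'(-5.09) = -21.80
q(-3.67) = -32.56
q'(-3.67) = -24.84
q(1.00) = -23.57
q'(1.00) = 50.50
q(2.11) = 52.42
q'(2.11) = 87.65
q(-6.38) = 22.64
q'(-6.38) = -8.56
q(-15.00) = -1069.34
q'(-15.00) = 336.22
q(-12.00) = -330.03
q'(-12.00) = 165.65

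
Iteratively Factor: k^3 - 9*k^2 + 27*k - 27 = (k - 3)*(k^2 - 6*k + 9) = (k - 3)^2*(k - 3)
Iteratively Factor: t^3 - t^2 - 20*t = (t)*(t^2 - t - 20) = t*(t + 4)*(t - 5)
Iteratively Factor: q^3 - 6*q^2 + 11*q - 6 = (q - 2)*(q^2 - 4*q + 3) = (q - 2)*(q - 1)*(q - 3)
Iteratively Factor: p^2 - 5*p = (p)*(p - 5)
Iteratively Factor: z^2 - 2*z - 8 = (z + 2)*(z - 4)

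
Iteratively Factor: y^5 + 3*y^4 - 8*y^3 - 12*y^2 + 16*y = (y)*(y^4 + 3*y^3 - 8*y^2 - 12*y + 16) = y*(y - 1)*(y^3 + 4*y^2 - 4*y - 16) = y*(y - 1)*(y + 4)*(y^2 - 4) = y*(y - 2)*(y - 1)*(y + 4)*(y + 2)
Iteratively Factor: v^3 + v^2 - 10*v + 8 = (v - 2)*(v^2 + 3*v - 4) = (v - 2)*(v - 1)*(v + 4)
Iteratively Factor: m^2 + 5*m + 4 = (m + 1)*(m + 4)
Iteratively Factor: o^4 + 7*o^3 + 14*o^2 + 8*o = (o)*(o^3 + 7*o^2 + 14*o + 8) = o*(o + 1)*(o^2 + 6*o + 8) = o*(o + 1)*(o + 4)*(o + 2)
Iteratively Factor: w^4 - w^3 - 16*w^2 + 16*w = (w - 1)*(w^3 - 16*w) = (w - 1)*(w + 4)*(w^2 - 4*w) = (w - 4)*(w - 1)*(w + 4)*(w)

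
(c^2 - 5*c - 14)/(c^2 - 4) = (c - 7)/(c - 2)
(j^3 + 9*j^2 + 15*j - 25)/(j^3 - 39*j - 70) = (j^2 + 4*j - 5)/(j^2 - 5*j - 14)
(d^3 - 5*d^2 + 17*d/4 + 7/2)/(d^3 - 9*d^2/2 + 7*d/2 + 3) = (d - 7/2)/(d - 3)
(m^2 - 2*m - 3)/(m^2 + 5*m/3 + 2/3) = 3*(m - 3)/(3*m + 2)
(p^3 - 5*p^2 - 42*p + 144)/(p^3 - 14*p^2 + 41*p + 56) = (p^2 + 3*p - 18)/(p^2 - 6*p - 7)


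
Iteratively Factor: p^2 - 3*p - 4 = (p - 4)*(p + 1)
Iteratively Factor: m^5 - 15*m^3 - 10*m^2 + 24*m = (m - 1)*(m^4 + m^3 - 14*m^2 - 24*m) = (m - 1)*(m + 3)*(m^3 - 2*m^2 - 8*m) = (m - 4)*(m - 1)*(m + 3)*(m^2 + 2*m) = (m - 4)*(m - 1)*(m + 2)*(m + 3)*(m)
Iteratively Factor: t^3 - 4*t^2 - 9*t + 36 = (t + 3)*(t^2 - 7*t + 12) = (t - 4)*(t + 3)*(t - 3)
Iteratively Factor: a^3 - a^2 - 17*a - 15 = (a + 1)*(a^2 - 2*a - 15) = (a + 1)*(a + 3)*(a - 5)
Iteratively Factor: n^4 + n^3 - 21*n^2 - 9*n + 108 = (n + 3)*(n^3 - 2*n^2 - 15*n + 36) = (n - 3)*(n + 3)*(n^2 + n - 12) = (n - 3)*(n + 3)*(n + 4)*(n - 3)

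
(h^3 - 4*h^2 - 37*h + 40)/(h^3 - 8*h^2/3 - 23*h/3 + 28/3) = 3*(h^2 - 3*h - 40)/(3*h^2 - 5*h - 28)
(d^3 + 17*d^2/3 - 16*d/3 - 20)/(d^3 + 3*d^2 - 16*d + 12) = (d + 5/3)/(d - 1)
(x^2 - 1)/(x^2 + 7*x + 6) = (x - 1)/(x + 6)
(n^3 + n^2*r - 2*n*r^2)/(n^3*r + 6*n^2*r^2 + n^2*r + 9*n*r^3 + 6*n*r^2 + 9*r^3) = n*(n^2 + n*r - 2*r^2)/(r*(n^3 + 6*n^2*r + n^2 + 9*n*r^2 + 6*n*r + 9*r^2))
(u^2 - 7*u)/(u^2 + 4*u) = (u - 7)/(u + 4)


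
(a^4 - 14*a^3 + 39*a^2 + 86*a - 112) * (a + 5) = a^5 - 9*a^4 - 31*a^3 + 281*a^2 + 318*a - 560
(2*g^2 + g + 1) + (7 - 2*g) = 2*g^2 - g + 8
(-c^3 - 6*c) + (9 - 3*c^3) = -4*c^3 - 6*c + 9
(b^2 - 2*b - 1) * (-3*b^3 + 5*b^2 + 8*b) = -3*b^5 + 11*b^4 + b^3 - 21*b^2 - 8*b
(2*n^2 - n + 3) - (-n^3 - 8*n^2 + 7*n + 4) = n^3 + 10*n^2 - 8*n - 1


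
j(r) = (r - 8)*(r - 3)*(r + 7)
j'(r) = (r - 8)*(r - 3) + (r - 8)*(r + 7) + (r - 3)*(r + 7) = 3*r^2 - 8*r - 53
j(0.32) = 150.66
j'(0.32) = -55.25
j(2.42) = 30.49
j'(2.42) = -54.79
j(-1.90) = 247.40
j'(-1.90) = -26.97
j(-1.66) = 240.38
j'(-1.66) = -31.45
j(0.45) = 143.43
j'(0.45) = -55.99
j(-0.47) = 191.92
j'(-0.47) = -48.58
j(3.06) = -2.98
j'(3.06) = -49.39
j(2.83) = 8.64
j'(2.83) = -51.61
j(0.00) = 168.00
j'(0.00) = -53.00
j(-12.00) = -1500.00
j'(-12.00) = 475.00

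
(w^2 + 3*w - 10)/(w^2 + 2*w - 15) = (w - 2)/(w - 3)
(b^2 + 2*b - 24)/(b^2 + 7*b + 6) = (b - 4)/(b + 1)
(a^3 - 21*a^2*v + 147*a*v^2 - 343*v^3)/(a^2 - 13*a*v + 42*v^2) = (-a^2 + 14*a*v - 49*v^2)/(-a + 6*v)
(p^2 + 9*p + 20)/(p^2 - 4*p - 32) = (p + 5)/(p - 8)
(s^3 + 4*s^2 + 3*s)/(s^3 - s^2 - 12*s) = (s + 1)/(s - 4)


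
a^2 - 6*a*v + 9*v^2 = (a - 3*v)^2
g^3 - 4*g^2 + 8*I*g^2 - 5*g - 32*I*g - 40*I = (g - 5)*(g + 1)*(g + 8*I)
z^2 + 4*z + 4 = (z + 2)^2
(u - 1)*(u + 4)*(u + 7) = u^3 + 10*u^2 + 17*u - 28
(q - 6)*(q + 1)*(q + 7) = q^3 + 2*q^2 - 41*q - 42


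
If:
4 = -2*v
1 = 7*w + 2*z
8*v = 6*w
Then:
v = -2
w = -8/3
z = 59/6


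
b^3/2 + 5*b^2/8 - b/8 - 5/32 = (b/2 + 1/4)*(b - 1/2)*(b + 5/4)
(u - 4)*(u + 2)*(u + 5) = u^3 + 3*u^2 - 18*u - 40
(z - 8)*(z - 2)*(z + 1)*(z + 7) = z^4 - 2*z^3 - 57*z^2 + 58*z + 112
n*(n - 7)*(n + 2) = n^3 - 5*n^2 - 14*n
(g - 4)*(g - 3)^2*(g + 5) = g^4 - 5*g^3 - 17*g^2 + 129*g - 180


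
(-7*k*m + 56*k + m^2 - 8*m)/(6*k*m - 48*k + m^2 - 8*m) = (-7*k + m)/(6*k + m)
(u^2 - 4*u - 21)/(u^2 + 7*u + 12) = (u - 7)/(u + 4)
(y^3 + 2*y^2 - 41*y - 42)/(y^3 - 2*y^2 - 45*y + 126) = (y + 1)/(y - 3)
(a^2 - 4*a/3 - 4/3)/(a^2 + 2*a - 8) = (a + 2/3)/(a + 4)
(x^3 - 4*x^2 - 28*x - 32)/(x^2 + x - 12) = (x^3 - 4*x^2 - 28*x - 32)/(x^2 + x - 12)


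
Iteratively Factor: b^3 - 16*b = (b - 4)*(b^2 + 4*b) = b*(b - 4)*(b + 4)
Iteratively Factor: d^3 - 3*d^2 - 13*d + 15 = (d + 3)*(d^2 - 6*d + 5) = (d - 5)*(d + 3)*(d - 1)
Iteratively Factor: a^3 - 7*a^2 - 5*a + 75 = (a + 3)*(a^2 - 10*a + 25) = (a - 5)*(a + 3)*(a - 5)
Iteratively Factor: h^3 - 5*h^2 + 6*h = (h)*(h^2 - 5*h + 6) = h*(h - 2)*(h - 3)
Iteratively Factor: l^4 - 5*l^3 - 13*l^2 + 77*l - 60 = (l - 5)*(l^3 - 13*l + 12) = (l - 5)*(l - 3)*(l^2 + 3*l - 4) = (l - 5)*(l - 3)*(l + 4)*(l - 1)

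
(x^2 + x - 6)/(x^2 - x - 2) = (x + 3)/(x + 1)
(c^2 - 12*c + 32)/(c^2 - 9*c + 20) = (c - 8)/(c - 5)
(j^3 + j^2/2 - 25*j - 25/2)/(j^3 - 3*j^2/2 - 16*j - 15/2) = (j + 5)/(j + 3)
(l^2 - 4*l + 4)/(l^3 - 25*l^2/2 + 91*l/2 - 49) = 2*(l - 2)/(2*l^2 - 21*l + 49)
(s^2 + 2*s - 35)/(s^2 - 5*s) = (s + 7)/s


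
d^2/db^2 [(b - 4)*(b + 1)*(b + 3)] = 6*b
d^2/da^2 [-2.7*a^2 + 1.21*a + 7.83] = -5.40000000000000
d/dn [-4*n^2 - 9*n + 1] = -8*n - 9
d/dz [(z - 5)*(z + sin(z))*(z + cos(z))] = (5 - z)*(z + sin(z))*(sin(z) - 1) + (z - 5)*(z + cos(z))*(cos(z) + 1) + (z + sin(z))*(z + cos(z))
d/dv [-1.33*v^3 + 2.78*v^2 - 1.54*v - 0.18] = -3.99*v^2 + 5.56*v - 1.54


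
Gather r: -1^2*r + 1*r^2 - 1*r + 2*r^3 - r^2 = 2*r^3 - 2*r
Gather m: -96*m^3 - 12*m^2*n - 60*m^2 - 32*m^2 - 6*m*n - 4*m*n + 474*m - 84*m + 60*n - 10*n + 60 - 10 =-96*m^3 + m^2*(-12*n - 92) + m*(390 - 10*n) + 50*n + 50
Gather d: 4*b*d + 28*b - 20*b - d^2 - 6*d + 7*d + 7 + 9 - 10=8*b - d^2 + d*(4*b + 1) + 6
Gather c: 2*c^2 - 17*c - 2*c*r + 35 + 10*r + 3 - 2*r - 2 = 2*c^2 + c*(-2*r - 17) + 8*r + 36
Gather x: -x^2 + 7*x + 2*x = -x^2 + 9*x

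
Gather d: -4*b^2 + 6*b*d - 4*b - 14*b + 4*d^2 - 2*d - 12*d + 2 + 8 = -4*b^2 - 18*b + 4*d^2 + d*(6*b - 14) + 10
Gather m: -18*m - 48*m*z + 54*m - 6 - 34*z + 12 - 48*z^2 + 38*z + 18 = m*(36 - 48*z) - 48*z^2 + 4*z + 24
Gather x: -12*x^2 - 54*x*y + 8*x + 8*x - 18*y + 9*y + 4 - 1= -12*x^2 + x*(16 - 54*y) - 9*y + 3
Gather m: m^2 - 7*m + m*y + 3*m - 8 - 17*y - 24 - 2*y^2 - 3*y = m^2 + m*(y - 4) - 2*y^2 - 20*y - 32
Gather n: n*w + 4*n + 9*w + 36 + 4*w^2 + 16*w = n*(w + 4) + 4*w^2 + 25*w + 36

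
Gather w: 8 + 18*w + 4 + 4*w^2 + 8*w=4*w^2 + 26*w + 12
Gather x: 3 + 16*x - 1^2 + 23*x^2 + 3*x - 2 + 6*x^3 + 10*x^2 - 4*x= 6*x^3 + 33*x^2 + 15*x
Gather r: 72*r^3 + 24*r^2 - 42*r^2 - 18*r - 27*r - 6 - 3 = 72*r^3 - 18*r^2 - 45*r - 9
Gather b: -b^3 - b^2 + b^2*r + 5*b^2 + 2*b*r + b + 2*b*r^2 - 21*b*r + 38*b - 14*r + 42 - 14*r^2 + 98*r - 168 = -b^3 + b^2*(r + 4) + b*(2*r^2 - 19*r + 39) - 14*r^2 + 84*r - 126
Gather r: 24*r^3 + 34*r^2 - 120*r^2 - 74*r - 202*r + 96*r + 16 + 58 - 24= 24*r^3 - 86*r^2 - 180*r + 50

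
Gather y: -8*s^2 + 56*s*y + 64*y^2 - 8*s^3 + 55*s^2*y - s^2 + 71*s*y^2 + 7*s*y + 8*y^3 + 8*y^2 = -8*s^3 - 9*s^2 + 8*y^3 + y^2*(71*s + 72) + y*(55*s^2 + 63*s)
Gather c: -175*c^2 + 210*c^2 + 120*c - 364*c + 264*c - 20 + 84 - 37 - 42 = 35*c^2 + 20*c - 15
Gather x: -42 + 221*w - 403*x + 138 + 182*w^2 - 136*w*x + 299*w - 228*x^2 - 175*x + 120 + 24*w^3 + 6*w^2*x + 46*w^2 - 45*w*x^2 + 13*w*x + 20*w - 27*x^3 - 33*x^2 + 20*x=24*w^3 + 228*w^2 + 540*w - 27*x^3 + x^2*(-45*w - 261) + x*(6*w^2 - 123*w - 558) + 216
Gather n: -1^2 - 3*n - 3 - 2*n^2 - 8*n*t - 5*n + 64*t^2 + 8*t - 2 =-2*n^2 + n*(-8*t - 8) + 64*t^2 + 8*t - 6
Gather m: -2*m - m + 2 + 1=3 - 3*m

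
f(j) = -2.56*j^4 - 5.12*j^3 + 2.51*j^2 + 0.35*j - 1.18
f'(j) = -10.24*j^3 - 15.36*j^2 + 5.02*j + 0.35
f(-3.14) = -67.88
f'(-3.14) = 150.17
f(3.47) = -554.82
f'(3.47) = -595.03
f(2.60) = -190.28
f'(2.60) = -270.41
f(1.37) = -18.17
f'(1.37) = -47.93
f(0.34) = -1.01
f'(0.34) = -0.12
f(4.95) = -2095.89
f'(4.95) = -1593.14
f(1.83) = -52.22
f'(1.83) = -104.66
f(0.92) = -4.55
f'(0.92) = -16.01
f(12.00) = -61567.06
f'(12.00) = -19845.97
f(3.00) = -323.14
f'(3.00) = -399.31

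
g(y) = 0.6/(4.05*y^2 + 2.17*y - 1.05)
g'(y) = 0.6*(-8.1*y - 2.17)/(4.05*y^2 + 2.17*y - 1.05)^2 = (-4.86*y - 1.302)/(4.05*y^2 + 2.17*y - 1.05)^2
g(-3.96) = 0.01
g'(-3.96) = 0.01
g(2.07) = 0.03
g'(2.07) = -0.03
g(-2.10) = 0.05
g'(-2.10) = 0.06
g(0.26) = -2.83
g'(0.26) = -57.07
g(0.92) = 0.14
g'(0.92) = -0.30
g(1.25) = 0.08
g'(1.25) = -0.12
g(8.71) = 0.00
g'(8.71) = -0.00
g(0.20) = -1.32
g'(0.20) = -11.03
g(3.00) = 0.01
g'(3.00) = -0.01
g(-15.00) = 0.00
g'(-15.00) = 0.00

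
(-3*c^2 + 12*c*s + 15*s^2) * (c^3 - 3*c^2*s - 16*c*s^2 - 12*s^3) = -3*c^5 + 21*c^4*s + 27*c^3*s^2 - 201*c^2*s^3 - 384*c*s^4 - 180*s^5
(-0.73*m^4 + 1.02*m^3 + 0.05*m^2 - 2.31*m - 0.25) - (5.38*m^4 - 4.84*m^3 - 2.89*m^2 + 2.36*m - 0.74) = -6.11*m^4 + 5.86*m^3 + 2.94*m^2 - 4.67*m + 0.49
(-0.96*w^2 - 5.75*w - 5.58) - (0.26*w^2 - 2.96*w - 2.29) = -1.22*w^2 - 2.79*w - 3.29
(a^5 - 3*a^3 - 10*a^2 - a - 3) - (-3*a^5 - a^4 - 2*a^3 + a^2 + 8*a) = 4*a^5 + a^4 - a^3 - 11*a^2 - 9*a - 3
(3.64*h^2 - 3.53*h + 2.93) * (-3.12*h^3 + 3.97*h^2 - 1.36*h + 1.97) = -11.3568*h^5 + 25.4644*h^4 - 28.1061*h^3 + 23.6037*h^2 - 10.9389*h + 5.7721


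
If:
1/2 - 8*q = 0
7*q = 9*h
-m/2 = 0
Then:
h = 7/144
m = 0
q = 1/16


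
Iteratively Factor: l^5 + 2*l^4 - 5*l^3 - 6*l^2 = (l)*(l^4 + 2*l^3 - 5*l^2 - 6*l) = l^2*(l^3 + 2*l^2 - 5*l - 6) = l^2*(l + 3)*(l^2 - l - 2) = l^2*(l + 1)*(l + 3)*(l - 2)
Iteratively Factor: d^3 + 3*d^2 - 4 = (d + 2)*(d^2 + d - 2) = (d - 1)*(d + 2)*(d + 2)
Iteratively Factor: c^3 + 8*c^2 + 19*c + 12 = (c + 4)*(c^2 + 4*c + 3) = (c + 1)*(c + 4)*(c + 3)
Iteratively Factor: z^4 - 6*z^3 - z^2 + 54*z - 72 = (z + 3)*(z^3 - 9*z^2 + 26*z - 24) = (z - 3)*(z + 3)*(z^2 - 6*z + 8) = (z - 4)*(z - 3)*(z + 3)*(z - 2)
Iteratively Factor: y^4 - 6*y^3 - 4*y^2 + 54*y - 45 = (y - 1)*(y^3 - 5*y^2 - 9*y + 45) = (y - 1)*(y + 3)*(y^2 - 8*y + 15) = (y - 3)*(y - 1)*(y + 3)*(y - 5)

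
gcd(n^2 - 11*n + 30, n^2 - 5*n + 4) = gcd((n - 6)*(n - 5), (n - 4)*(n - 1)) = 1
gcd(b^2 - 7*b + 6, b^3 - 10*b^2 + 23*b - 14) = b - 1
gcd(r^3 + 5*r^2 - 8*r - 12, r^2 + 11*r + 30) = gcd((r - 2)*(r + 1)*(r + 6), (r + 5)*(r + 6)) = r + 6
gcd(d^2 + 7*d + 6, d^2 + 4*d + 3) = d + 1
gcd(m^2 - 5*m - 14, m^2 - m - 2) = 1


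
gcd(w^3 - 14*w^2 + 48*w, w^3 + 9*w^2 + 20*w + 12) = 1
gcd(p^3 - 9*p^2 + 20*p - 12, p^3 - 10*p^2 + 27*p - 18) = p^2 - 7*p + 6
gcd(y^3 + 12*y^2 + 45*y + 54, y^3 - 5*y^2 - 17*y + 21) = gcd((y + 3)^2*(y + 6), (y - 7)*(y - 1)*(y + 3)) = y + 3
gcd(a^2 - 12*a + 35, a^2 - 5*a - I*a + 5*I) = a - 5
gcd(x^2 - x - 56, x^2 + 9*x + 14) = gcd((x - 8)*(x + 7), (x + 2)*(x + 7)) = x + 7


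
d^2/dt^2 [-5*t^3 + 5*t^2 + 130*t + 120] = 10 - 30*t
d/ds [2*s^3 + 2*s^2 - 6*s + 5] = 6*s^2 + 4*s - 6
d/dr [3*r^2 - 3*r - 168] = 6*r - 3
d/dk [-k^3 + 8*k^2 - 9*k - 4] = -3*k^2 + 16*k - 9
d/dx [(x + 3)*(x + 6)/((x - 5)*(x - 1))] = (-15*x^2 - 26*x + 153)/(x^4 - 12*x^3 + 46*x^2 - 60*x + 25)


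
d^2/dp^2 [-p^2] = -2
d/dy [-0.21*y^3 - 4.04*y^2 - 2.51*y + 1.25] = -0.63*y^2 - 8.08*y - 2.51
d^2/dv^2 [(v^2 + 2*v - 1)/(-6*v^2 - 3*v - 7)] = 4*(-27*v^3 + 117*v^2 + 153*v - 20)/(216*v^6 + 324*v^5 + 918*v^4 + 783*v^3 + 1071*v^2 + 441*v + 343)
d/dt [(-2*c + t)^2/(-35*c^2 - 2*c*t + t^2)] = 2*(2*c - t)*(35*c^2 + 2*c*t - t^2 + (c - t)*(2*c - t))/(35*c^2 + 2*c*t - t^2)^2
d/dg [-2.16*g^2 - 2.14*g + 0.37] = -4.32*g - 2.14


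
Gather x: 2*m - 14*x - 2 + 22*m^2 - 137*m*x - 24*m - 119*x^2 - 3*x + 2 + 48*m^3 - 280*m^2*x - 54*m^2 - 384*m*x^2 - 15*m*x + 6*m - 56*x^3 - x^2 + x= 48*m^3 - 32*m^2 - 16*m - 56*x^3 + x^2*(-384*m - 120) + x*(-280*m^2 - 152*m - 16)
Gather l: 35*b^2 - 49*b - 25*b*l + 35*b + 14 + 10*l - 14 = 35*b^2 - 14*b + l*(10 - 25*b)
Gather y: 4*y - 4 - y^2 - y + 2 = -y^2 + 3*y - 2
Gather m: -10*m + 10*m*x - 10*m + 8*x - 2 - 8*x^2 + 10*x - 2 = m*(10*x - 20) - 8*x^2 + 18*x - 4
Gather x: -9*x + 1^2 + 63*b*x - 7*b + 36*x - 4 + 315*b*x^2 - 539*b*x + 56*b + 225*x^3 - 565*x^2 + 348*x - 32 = 49*b + 225*x^3 + x^2*(315*b - 565) + x*(375 - 476*b) - 35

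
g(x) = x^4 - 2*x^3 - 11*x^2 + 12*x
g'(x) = 4*x^3 - 6*x^2 - 22*x + 12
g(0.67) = 2.70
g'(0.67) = -4.23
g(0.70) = 2.56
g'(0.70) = -4.97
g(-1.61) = -32.77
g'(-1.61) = 15.17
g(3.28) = -33.81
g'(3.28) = 16.44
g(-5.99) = 1250.66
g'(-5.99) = -931.19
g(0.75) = 2.29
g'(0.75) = -6.19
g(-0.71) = -13.10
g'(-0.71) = 23.16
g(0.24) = 2.22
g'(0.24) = 6.43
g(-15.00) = 54720.00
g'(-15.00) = -14508.00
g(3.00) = -36.00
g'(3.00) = 0.00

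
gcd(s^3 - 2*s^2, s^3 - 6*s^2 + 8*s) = s^2 - 2*s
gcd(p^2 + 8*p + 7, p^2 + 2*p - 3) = 1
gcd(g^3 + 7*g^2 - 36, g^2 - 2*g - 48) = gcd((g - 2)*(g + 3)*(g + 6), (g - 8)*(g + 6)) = g + 6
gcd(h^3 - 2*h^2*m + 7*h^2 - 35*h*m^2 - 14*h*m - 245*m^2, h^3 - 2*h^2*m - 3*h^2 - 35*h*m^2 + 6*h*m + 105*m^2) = h^2 - 2*h*m - 35*m^2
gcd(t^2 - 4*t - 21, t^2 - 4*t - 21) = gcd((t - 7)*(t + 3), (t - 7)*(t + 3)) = t^2 - 4*t - 21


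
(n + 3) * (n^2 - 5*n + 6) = n^3 - 2*n^2 - 9*n + 18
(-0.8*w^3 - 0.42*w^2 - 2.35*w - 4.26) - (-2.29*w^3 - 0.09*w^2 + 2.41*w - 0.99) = 1.49*w^3 - 0.33*w^2 - 4.76*w - 3.27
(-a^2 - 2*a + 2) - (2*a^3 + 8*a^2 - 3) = -2*a^3 - 9*a^2 - 2*a + 5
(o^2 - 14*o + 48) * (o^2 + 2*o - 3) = o^4 - 12*o^3 + 17*o^2 + 138*o - 144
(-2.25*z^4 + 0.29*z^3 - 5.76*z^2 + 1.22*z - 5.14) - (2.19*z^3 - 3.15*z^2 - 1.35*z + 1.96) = -2.25*z^4 - 1.9*z^3 - 2.61*z^2 + 2.57*z - 7.1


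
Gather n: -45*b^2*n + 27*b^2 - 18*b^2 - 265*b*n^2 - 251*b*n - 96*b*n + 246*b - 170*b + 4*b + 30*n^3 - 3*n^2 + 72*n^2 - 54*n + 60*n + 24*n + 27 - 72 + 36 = 9*b^2 + 80*b + 30*n^3 + n^2*(69 - 265*b) + n*(-45*b^2 - 347*b + 30) - 9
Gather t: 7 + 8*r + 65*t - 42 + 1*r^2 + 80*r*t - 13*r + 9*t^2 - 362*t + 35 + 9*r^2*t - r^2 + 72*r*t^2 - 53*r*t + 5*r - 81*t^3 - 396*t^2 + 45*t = -81*t^3 + t^2*(72*r - 387) + t*(9*r^2 + 27*r - 252)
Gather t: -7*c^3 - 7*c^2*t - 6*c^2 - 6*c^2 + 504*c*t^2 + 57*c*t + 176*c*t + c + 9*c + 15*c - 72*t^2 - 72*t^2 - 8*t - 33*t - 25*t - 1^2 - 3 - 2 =-7*c^3 - 12*c^2 + 25*c + t^2*(504*c - 144) + t*(-7*c^2 + 233*c - 66) - 6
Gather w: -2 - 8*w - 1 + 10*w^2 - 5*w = 10*w^2 - 13*w - 3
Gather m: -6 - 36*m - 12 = -36*m - 18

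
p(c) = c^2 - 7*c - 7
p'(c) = 2*c - 7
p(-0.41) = -3.96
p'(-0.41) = -7.82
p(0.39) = -9.58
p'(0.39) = -6.22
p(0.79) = -11.91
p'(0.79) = -5.42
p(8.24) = 3.22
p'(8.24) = 9.48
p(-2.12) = 12.33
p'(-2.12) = -11.24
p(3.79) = -19.17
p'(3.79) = 0.58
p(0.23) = -8.56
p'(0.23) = -6.54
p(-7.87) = 110.03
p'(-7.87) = -22.74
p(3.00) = -19.00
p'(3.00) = -1.00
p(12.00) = 53.00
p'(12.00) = 17.00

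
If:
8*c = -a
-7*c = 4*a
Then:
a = 0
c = 0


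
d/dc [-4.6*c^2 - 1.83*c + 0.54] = -9.2*c - 1.83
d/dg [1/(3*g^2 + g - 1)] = (-6*g - 1)/(3*g^2 + g - 1)^2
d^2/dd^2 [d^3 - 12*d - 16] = 6*d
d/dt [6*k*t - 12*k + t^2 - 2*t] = 6*k + 2*t - 2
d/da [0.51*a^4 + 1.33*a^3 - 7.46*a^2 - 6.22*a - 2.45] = 2.04*a^3 + 3.99*a^2 - 14.92*a - 6.22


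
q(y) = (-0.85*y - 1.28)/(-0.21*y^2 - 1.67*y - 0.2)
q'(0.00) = -49.19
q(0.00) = 6.40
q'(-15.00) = -0.07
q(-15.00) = -0.51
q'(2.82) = -0.11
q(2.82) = 0.56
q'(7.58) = -0.03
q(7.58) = 0.31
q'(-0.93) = -1.18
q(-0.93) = -0.42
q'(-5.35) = -0.57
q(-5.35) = 1.20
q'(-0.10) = -1554.88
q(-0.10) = 34.05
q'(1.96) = -0.20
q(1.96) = 0.69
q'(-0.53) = -4.42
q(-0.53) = -1.32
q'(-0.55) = -4.02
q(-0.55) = -1.24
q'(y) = (-0.85*y - 1.28)*(0.42*y + 1.67)/(-0.21*y^2 - 1.67*y - 0.2)^2 - 0.85/(-0.21*y^2 - 1.67*y - 0.2)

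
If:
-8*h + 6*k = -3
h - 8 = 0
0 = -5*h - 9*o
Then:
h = 8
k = 61/6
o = -40/9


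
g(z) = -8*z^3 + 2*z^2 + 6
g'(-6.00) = -888.00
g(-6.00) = 1806.00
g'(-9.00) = -1980.00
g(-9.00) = 6000.00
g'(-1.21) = -39.98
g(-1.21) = 23.10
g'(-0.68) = -13.82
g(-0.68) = 9.44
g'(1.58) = -53.59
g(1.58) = -20.56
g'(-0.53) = -8.86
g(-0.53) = 7.75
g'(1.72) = -64.12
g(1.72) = -28.79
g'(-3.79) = -359.90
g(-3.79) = 470.25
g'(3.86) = -342.15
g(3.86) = -424.30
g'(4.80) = -533.76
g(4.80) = -832.66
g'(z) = -24*z^2 + 4*z = 4*z*(1 - 6*z)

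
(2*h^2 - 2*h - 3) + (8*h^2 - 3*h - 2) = 10*h^2 - 5*h - 5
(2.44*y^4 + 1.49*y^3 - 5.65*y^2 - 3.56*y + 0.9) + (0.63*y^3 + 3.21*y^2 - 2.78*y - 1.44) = 2.44*y^4 + 2.12*y^3 - 2.44*y^2 - 6.34*y - 0.54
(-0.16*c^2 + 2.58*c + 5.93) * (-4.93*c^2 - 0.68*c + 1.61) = 0.7888*c^4 - 12.6106*c^3 - 31.2469*c^2 + 0.1214*c + 9.5473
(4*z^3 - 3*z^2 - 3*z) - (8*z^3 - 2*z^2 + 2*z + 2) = -4*z^3 - z^2 - 5*z - 2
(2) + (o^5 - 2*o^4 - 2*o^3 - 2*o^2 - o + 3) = o^5 - 2*o^4 - 2*o^3 - 2*o^2 - o + 5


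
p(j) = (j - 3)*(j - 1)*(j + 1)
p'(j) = (j - 3)*(j - 1) + (j - 3)*(j + 1) + (j - 1)*(j + 1) = 3*j^2 - 6*j - 1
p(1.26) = -1.02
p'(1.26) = -3.80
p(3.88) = 12.37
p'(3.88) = 20.88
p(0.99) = 0.04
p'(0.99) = -4.00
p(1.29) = -1.14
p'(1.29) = -3.75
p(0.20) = 2.69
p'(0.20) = -2.08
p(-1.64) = -7.84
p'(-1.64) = 16.91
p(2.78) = -1.48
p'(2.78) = 5.51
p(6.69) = 161.46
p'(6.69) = 93.13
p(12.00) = 1287.00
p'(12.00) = 359.00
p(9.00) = 480.00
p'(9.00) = 188.00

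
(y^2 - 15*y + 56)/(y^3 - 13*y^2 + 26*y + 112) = 1/(y + 2)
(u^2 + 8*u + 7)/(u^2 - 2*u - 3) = (u + 7)/(u - 3)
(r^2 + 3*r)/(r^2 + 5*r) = (r + 3)/(r + 5)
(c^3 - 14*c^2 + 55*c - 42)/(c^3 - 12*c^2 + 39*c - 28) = (c - 6)/(c - 4)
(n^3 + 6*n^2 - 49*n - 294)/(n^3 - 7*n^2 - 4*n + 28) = (n^2 + 13*n + 42)/(n^2 - 4)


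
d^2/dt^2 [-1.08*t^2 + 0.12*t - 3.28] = -2.16000000000000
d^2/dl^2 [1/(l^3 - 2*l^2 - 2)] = 2*(-l^2*(3*l - 4)^2 + (2 - 3*l)*(-l^3 + 2*l^2 + 2))/(-l^3 + 2*l^2 + 2)^3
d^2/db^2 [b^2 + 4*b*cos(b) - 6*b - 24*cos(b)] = -4*b*cos(b) - 8*sin(b) + 24*cos(b) + 2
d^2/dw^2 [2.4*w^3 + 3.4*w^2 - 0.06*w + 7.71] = 14.4*w + 6.8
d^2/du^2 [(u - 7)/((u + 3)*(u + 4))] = 2*(u^3 - 21*u^2 - 183*u - 343)/(u^6 + 21*u^5 + 183*u^4 + 847*u^3 + 2196*u^2 + 3024*u + 1728)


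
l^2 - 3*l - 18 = (l - 6)*(l + 3)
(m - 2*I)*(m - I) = m^2 - 3*I*m - 2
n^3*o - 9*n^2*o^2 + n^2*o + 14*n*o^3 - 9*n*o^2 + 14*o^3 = (n - 7*o)*(n - 2*o)*(n*o + o)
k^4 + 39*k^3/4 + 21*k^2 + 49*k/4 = k*(k + 1)*(k + 7/4)*(k + 7)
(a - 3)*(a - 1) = a^2 - 4*a + 3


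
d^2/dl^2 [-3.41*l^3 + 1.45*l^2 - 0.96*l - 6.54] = 2.9 - 20.46*l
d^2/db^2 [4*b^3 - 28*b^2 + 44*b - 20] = 24*b - 56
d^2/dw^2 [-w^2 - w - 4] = -2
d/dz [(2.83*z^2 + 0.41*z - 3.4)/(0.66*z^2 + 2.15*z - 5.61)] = (5.8139*z^2 - 27.2646*z + 5.0099)/(0.4356*z^4 + 2.838*z^3 - 2.7827*z^2 - 24.123*z + 31.4721)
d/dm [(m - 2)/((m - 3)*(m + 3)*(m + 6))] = 2*(-m^3 + 12*m - 36)/(m^6 + 12*m^5 + 18*m^4 - 216*m^3 - 567*m^2 + 972*m + 2916)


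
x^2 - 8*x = x*(x - 8)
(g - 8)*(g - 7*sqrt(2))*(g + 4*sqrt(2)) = g^3 - 8*g^2 - 3*sqrt(2)*g^2 - 56*g + 24*sqrt(2)*g + 448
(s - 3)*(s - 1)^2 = s^3 - 5*s^2 + 7*s - 3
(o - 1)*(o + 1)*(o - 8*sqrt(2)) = o^3 - 8*sqrt(2)*o^2 - o + 8*sqrt(2)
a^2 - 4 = (a - 2)*(a + 2)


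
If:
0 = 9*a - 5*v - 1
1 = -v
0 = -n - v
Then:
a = -4/9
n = 1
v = -1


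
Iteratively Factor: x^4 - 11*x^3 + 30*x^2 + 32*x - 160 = (x - 4)*(x^3 - 7*x^2 + 2*x + 40) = (x - 5)*(x - 4)*(x^2 - 2*x - 8) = (x - 5)*(x - 4)^2*(x + 2)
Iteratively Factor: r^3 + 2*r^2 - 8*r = (r - 2)*(r^2 + 4*r) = r*(r - 2)*(r + 4)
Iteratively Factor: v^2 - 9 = (v + 3)*(v - 3)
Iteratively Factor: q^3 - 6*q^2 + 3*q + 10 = (q - 2)*(q^2 - 4*q - 5) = (q - 5)*(q - 2)*(q + 1)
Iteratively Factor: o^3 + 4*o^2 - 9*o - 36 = (o - 3)*(o^2 + 7*o + 12) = (o - 3)*(o + 4)*(o + 3)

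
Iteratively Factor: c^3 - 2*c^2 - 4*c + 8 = (c - 2)*(c^2 - 4) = (c - 2)*(c + 2)*(c - 2)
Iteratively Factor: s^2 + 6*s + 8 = (s + 2)*(s + 4)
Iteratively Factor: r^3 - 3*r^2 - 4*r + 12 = (r + 2)*(r^2 - 5*r + 6) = (r - 3)*(r + 2)*(r - 2)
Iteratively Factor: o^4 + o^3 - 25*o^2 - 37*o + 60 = (o + 3)*(o^3 - 2*o^2 - 19*o + 20) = (o + 3)*(o + 4)*(o^2 - 6*o + 5) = (o - 5)*(o + 3)*(o + 4)*(o - 1)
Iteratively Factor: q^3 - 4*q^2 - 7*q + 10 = (q + 2)*(q^2 - 6*q + 5) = (q - 1)*(q + 2)*(q - 5)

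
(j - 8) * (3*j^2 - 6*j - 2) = 3*j^3 - 30*j^2 + 46*j + 16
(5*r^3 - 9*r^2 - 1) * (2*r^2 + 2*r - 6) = 10*r^5 - 8*r^4 - 48*r^3 + 52*r^2 - 2*r + 6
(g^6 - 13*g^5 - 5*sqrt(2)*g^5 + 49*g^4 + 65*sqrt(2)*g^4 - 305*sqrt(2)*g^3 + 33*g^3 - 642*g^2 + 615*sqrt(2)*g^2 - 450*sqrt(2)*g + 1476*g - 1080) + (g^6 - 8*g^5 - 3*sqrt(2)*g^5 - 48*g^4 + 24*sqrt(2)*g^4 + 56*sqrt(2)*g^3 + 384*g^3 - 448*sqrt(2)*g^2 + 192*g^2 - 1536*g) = 2*g^6 - 21*g^5 - 8*sqrt(2)*g^5 + g^4 + 89*sqrt(2)*g^4 - 249*sqrt(2)*g^3 + 417*g^3 - 450*g^2 + 167*sqrt(2)*g^2 - 450*sqrt(2)*g - 60*g - 1080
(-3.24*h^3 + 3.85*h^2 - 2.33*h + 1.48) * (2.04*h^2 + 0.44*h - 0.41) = -6.6096*h^5 + 6.4284*h^4 - 1.7308*h^3 + 0.4155*h^2 + 1.6065*h - 0.6068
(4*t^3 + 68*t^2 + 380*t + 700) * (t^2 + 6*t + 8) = 4*t^5 + 92*t^4 + 820*t^3 + 3524*t^2 + 7240*t + 5600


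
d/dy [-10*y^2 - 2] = -20*y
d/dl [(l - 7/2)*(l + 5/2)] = 2*l - 1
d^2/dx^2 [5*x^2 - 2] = 10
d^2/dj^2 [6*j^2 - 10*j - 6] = 12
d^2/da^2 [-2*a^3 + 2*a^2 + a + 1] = 4 - 12*a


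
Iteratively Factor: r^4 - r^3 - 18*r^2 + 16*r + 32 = (r + 4)*(r^3 - 5*r^2 + 2*r + 8) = (r - 4)*(r + 4)*(r^2 - r - 2) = (r - 4)*(r + 1)*(r + 4)*(r - 2)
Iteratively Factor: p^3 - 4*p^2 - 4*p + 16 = (p - 2)*(p^2 - 2*p - 8) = (p - 2)*(p + 2)*(p - 4)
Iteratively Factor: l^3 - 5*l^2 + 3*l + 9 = (l + 1)*(l^2 - 6*l + 9) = (l - 3)*(l + 1)*(l - 3)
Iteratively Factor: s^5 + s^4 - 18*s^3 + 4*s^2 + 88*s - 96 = (s + 4)*(s^4 - 3*s^3 - 6*s^2 + 28*s - 24) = (s - 2)*(s + 4)*(s^3 - s^2 - 8*s + 12) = (s - 2)^2*(s + 4)*(s^2 + s - 6) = (s - 2)^3*(s + 4)*(s + 3)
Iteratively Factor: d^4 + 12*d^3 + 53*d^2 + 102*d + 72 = (d + 3)*(d^3 + 9*d^2 + 26*d + 24) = (d + 3)^2*(d^2 + 6*d + 8) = (d + 2)*(d + 3)^2*(d + 4)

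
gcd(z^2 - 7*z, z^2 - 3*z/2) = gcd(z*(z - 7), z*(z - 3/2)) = z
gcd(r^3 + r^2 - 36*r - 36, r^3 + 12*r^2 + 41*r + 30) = r^2 + 7*r + 6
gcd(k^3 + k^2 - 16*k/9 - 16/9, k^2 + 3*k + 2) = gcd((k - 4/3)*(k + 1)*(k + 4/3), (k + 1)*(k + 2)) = k + 1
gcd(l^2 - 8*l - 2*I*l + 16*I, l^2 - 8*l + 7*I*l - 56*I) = l - 8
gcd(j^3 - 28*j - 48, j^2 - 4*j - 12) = j^2 - 4*j - 12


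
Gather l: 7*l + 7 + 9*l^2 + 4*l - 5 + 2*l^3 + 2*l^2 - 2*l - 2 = 2*l^3 + 11*l^2 + 9*l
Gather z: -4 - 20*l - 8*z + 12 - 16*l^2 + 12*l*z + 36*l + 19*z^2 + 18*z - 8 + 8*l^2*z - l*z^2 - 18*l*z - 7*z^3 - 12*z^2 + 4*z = -16*l^2 + 16*l - 7*z^3 + z^2*(7 - l) + z*(8*l^2 - 6*l + 14)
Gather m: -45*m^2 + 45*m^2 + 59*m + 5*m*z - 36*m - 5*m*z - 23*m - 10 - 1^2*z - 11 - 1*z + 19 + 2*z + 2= 0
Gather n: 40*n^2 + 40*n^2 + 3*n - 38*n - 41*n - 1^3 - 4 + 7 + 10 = 80*n^2 - 76*n + 12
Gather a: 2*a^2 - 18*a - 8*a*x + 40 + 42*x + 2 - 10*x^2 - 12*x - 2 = 2*a^2 + a*(-8*x - 18) - 10*x^2 + 30*x + 40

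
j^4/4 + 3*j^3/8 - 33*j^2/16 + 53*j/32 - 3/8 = (j/4 + 1)*(j - 3/2)*(j - 1/2)^2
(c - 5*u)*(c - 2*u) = c^2 - 7*c*u + 10*u^2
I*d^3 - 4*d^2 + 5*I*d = d*(d + 5*I)*(I*d + 1)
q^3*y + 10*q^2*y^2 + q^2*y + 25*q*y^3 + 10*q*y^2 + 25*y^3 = (q + 5*y)^2*(q*y + y)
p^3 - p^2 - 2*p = p*(p - 2)*(p + 1)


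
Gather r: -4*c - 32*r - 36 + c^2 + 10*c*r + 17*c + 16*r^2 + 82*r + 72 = c^2 + 13*c + 16*r^2 + r*(10*c + 50) + 36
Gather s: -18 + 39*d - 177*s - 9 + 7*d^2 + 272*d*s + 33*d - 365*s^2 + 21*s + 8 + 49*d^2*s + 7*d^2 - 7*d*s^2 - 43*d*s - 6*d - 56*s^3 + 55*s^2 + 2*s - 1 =14*d^2 + 66*d - 56*s^3 + s^2*(-7*d - 310) + s*(49*d^2 + 229*d - 154) - 20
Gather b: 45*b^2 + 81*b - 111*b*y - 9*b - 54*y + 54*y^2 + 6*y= 45*b^2 + b*(72 - 111*y) + 54*y^2 - 48*y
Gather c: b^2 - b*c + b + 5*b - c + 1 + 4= b^2 + 6*b + c*(-b - 1) + 5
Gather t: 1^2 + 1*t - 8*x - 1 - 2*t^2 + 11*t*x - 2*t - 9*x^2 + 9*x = -2*t^2 + t*(11*x - 1) - 9*x^2 + x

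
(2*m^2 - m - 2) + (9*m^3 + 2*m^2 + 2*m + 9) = 9*m^3 + 4*m^2 + m + 7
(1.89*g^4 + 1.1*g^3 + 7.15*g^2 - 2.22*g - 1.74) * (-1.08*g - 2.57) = -2.0412*g^5 - 6.0453*g^4 - 10.549*g^3 - 15.9779*g^2 + 7.5846*g + 4.4718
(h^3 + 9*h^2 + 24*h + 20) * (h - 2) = h^4 + 7*h^3 + 6*h^2 - 28*h - 40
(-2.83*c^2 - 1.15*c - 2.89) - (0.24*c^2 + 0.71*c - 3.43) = -3.07*c^2 - 1.86*c + 0.54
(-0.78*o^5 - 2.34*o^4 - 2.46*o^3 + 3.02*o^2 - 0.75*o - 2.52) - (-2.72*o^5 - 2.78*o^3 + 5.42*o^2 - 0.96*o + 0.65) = 1.94*o^5 - 2.34*o^4 + 0.32*o^3 - 2.4*o^2 + 0.21*o - 3.17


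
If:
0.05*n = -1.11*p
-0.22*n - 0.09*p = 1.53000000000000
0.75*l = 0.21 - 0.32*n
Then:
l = 3.30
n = -7.09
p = 0.32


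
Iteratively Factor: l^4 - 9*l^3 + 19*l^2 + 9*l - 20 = (l - 1)*(l^3 - 8*l^2 + 11*l + 20) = (l - 4)*(l - 1)*(l^2 - 4*l - 5) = (l - 5)*(l - 4)*(l - 1)*(l + 1)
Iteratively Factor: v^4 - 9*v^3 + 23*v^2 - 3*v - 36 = (v - 4)*(v^3 - 5*v^2 + 3*v + 9) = (v - 4)*(v - 3)*(v^2 - 2*v - 3) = (v - 4)*(v - 3)*(v + 1)*(v - 3)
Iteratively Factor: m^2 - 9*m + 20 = (m - 4)*(m - 5)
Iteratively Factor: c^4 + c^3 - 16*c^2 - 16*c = (c - 4)*(c^3 + 5*c^2 + 4*c) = (c - 4)*(c + 1)*(c^2 + 4*c) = c*(c - 4)*(c + 1)*(c + 4)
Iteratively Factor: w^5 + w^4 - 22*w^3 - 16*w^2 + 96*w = (w + 4)*(w^4 - 3*w^3 - 10*w^2 + 24*w) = (w - 4)*(w + 4)*(w^3 + w^2 - 6*w) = (w - 4)*(w + 3)*(w + 4)*(w^2 - 2*w) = (w - 4)*(w - 2)*(w + 3)*(w + 4)*(w)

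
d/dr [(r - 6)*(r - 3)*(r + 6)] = 3*r^2 - 6*r - 36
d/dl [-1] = 0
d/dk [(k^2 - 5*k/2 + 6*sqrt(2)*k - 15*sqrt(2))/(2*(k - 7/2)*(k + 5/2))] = (-48*sqrt(2)*k^2 + 12*k^2 - 140*k + 240*sqrt(2)*k - 540*sqrt(2) + 175)/(16*k^4 - 32*k^3 - 264*k^2 + 280*k + 1225)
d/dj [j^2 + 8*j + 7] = 2*j + 8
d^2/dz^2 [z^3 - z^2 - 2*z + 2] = 6*z - 2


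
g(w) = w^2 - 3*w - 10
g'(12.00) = 21.00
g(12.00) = 98.00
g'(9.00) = 15.00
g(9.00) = 44.00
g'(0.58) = -1.84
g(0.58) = -11.40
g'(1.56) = 0.12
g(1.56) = -12.25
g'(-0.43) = -3.86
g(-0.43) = -8.53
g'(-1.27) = -5.54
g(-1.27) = -4.58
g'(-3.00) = -9.00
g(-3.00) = 8.00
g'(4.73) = 6.46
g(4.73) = -1.82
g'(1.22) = -0.56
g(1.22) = -12.17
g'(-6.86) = -16.72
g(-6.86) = 57.64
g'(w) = 2*w - 3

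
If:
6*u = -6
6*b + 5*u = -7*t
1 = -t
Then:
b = 2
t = -1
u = -1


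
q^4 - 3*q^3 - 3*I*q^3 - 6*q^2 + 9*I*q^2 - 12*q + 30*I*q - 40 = (q - 5)*(q + 2)*(q - 4*I)*(q + I)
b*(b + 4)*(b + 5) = b^3 + 9*b^2 + 20*b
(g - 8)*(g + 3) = g^2 - 5*g - 24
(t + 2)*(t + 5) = t^2 + 7*t + 10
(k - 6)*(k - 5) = k^2 - 11*k + 30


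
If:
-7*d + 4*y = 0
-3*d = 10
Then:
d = -10/3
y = -35/6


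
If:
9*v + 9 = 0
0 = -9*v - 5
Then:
No Solution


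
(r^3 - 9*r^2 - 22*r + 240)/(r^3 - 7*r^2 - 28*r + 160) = (r - 6)/(r - 4)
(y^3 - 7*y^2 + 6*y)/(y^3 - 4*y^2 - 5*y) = (-y^2 + 7*y - 6)/(-y^2 + 4*y + 5)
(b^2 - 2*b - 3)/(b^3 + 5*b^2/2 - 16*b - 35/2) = 2*(b - 3)/(2*b^2 + 3*b - 35)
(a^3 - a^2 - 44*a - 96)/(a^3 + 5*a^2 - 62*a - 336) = (a^2 + 7*a + 12)/(a^2 + 13*a + 42)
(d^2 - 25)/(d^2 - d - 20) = (d + 5)/(d + 4)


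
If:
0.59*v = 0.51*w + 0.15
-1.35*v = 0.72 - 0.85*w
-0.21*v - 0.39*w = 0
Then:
No Solution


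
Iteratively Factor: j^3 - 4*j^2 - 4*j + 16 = (j - 4)*(j^2 - 4) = (j - 4)*(j - 2)*(j + 2)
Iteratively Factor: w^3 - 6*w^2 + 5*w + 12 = (w - 4)*(w^2 - 2*w - 3) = (w - 4)*(w - 3)*(w + 1)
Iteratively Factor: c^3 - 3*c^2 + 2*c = (c - 1)*(c^2 - 2*c) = c*(c - 1)*(c - 2)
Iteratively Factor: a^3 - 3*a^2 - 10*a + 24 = (a - 2)*(a^2 - a - 12) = (a - 4)*(a - 2)*(a + 3)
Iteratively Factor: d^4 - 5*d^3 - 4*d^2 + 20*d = (d + 2)*(d^3 - 7*d^2 + 10*d) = (d - 2)*(d + 2)*(d^2 - 5*d) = d*(d - 2)*(d + 2)*(d - 5)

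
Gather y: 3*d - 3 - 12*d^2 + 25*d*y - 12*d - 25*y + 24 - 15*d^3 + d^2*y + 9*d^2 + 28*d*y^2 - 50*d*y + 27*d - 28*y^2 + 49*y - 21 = -15*d^3 - 3*d^2 + 18*d + y^2*(28*d - 28) + y*(d^2 - 25*d + 24)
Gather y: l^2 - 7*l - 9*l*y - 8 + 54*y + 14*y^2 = l^2 - 7*l + 14*y^2 + y*(54 - 9*l) - 8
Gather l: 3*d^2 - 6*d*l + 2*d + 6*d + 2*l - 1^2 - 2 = 3*d^2 + 8*d + l*(2 - 6*d) - 3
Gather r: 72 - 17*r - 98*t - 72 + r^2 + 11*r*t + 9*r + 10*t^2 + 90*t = r^2 + r*(11*t - 8) + 10*t^2 - 8*t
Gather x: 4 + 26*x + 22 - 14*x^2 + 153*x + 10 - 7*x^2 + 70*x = -21*x^2 + 249*x + 36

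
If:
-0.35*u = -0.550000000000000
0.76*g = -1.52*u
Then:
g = -3.14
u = 1.57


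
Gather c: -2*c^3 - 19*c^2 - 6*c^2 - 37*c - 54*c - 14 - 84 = -2*c^3 - 25*c^2 - 91*c - 98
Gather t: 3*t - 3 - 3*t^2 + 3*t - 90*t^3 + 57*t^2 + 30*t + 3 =-90*t^3 + 54*t^2 + 36*t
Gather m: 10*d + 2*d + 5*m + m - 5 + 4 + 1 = 12*d + 6*m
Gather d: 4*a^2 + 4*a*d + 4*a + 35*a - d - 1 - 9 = 4*a^2 + 39*a + d*(4*a - 1) - 10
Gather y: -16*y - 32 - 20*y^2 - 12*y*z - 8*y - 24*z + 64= -20*y^2 + y*(-12*z - 24) - 24*z + 32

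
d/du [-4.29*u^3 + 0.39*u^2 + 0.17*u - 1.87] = -12.87*u^2 + 0.78*u + 0.17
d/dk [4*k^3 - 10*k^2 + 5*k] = 12*k^2 - 20*k + 5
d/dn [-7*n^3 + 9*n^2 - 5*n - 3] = -21*n^2 + 18*n - 5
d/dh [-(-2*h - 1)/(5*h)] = -1/(5*h^2)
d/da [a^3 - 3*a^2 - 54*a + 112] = 3*a^2 - 6*a - 54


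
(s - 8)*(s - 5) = s^2 - 13*s + 40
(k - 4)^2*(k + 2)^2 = k^4 - 4*k^3 - 12*k^2 + 32*k + 64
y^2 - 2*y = y*(y - 2)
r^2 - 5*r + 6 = (r - 3)*(r - 2)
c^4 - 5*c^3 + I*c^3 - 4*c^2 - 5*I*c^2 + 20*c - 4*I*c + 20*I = (c - 5)*(c - 2)*(c + 2)*(c + I)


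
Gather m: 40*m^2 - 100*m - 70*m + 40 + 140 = 40*m^2 - 170*m + 180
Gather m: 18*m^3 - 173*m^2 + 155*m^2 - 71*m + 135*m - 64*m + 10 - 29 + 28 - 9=18*m^3 - 18*m^2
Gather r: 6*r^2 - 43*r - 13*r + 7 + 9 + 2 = 6*r^2 - 56*r + 18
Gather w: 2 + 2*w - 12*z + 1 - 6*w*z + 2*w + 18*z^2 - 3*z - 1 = w*(4 - 6*z) + 18*z^2 - 15*z + 2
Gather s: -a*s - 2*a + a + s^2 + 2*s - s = -a + s^2 + s*(1 - a)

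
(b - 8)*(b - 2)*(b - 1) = b^3 - 11*b^2 + 26*b - 16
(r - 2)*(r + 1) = r^2 - r - 2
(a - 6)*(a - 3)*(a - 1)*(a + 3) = a^4 - 7*a^3 - 3*a^2 + 63*a - 54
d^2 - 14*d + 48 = (d - 8)*(d - 6)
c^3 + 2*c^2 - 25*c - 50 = (c - 5)*(c + 2)*(c + 5)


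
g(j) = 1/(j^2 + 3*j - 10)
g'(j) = (-2*j - 3)/(j^2 + 3*j - 10)^2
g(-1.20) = -0.08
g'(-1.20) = -0.00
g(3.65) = 0.07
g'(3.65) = -0.05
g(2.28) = 0.49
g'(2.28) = -1.82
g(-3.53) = -0.12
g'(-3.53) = 0.06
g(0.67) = -0.13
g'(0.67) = -0.08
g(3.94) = 0.06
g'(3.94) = -0.04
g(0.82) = -0.15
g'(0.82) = -0.10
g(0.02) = -0.10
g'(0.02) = -0.03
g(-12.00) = 0.01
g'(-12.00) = 0.00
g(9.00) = 0.01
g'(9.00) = 0.00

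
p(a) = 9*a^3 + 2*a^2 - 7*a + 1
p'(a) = 27*a^2 + 4*a - 7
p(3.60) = 421.62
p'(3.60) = 357.32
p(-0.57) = 3.97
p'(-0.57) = -0.51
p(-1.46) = -12.53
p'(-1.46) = 44.71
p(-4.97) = -1019.68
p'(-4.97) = 640.04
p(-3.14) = -235.93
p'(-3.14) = 246.65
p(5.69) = 1683.90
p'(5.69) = 889.91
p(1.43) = 21.40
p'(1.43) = 53.93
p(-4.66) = -833.70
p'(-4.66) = 560.68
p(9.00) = 6661.00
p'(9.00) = 2216.00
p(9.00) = 6661.00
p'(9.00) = 2216.00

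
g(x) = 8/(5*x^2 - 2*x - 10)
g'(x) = 8*(2 - 10*x)/(5*x^2 - 2*x - 10)^2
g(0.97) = -1.11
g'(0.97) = -1.18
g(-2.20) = 0.43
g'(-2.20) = 0.55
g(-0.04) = -0.81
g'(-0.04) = 0.20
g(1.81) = 2.90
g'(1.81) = -16.90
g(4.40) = 0.10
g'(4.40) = -0.06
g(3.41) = 0.19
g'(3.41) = -0.15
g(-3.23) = 0.16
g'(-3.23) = 0.12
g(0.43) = -0.81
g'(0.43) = -0.19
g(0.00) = -0.80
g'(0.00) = 0.16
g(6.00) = 0.05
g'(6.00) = -0.02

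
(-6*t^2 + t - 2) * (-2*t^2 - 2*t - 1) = 12*t^4 + 10*t^3 + 8*t^2 + 3*t + 2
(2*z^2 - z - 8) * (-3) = -6*z^2 + 3*z + 24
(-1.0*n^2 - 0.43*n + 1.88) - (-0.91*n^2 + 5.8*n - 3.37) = -0.09*n^2 - 6.23*n + 5.25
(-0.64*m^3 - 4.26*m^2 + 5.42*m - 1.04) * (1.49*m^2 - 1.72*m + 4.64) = -0.9536*m^5 - 5.2466*m^4 + 12.4334*m^3 - 30.6384*m^2 + 26.9376*m - 4.8256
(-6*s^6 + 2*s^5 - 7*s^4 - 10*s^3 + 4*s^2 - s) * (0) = 0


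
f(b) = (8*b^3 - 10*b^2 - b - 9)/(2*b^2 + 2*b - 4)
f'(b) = (-4*b - 2)*(8*b^3 - 10*b^2 - b - 9)/(2*b^2 + 2*b - 4)^2 + (24*b^2 - 20*b - 1)/(2*b^2 + 2*b - 4)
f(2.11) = 2.14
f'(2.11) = 4.53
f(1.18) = -9.57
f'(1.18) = 63.90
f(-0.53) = 2.77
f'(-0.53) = -3.71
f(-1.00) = 6.50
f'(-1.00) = -14.00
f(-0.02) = 2.22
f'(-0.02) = 1.20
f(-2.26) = -88.58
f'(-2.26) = -269.48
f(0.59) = 5.38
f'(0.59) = 13.14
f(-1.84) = 99.97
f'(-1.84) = -718.41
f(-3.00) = -39.00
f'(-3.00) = -14.38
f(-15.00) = -70.30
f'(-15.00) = 3.90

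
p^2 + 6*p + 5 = (p + 1)*(p + 5)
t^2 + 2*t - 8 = (t - 2)*(t + 4)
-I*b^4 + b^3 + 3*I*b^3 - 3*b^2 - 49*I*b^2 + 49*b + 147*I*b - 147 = (b - 3)*(b - 7*I)*(b + 7*I)*(-I*b + 1)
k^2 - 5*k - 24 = (k - 8)*(k + 3)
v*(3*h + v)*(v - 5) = 3*h*v^2 - 15*h*v + v^3 - 5*v^2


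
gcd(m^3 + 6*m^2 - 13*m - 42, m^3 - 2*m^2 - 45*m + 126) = m^2 + 4*m - 21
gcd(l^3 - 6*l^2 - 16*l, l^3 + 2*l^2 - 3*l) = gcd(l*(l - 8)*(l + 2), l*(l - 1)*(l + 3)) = l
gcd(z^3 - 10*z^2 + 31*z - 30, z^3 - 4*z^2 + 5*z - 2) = z - 2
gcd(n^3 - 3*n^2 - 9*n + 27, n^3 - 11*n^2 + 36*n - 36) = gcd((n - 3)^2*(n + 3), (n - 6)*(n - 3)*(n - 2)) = n - 3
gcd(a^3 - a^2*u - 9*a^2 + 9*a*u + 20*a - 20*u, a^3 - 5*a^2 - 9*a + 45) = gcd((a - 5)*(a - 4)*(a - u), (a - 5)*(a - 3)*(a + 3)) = a - 5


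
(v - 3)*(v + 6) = v^2 + 3*v - 18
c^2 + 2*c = c*(c + 2)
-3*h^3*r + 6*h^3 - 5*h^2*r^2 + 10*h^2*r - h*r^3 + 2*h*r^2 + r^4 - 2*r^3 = (-3*h + r)*(h + r)^2*(r - 2)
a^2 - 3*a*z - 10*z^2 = (a - 5*z)*(a + 2*z)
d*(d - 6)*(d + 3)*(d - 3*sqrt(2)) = d^4 - 3*sqrt(2)*d^3 - 3*d^3 - 18*d^2 + 9*sqrt(2)*d^2 + 54*sqrt(2)*d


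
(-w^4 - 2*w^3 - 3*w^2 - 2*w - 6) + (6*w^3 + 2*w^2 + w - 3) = -w^4 + 4*w^3 - w^2 - w - 9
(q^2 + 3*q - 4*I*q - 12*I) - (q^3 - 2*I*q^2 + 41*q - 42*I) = -q^3 + q^2 + 2*I*q^2 - 38*q - 4*I*q + 30*I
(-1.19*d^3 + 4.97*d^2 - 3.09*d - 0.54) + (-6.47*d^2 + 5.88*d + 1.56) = -1.19*d^3 - 1.5*d^2 + 2.79*d + 1.02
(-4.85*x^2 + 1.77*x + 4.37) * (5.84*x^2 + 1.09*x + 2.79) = -28.324*x^4 + 5.0503*x^3 + 13.9186*x^2 + 9.7016*x + 12.1923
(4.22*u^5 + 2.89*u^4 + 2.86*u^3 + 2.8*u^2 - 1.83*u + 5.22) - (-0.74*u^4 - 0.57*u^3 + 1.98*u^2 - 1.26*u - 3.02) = 4.22*u^5 + 3.63*u^4 + 3.43*u^3 + 0.82*u^2 - 0.57*u + 8.24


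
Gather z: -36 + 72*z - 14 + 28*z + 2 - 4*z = 96*z - 48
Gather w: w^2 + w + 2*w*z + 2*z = w^2 + w*(2*z + 1) + 2*z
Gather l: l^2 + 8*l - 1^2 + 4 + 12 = l^2 + 8*l + 15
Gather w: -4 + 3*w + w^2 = w^2 + 3*w - 4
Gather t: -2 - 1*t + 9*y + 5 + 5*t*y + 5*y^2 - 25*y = t*(5*y - 1) + 5*y^2 - 16*y + 3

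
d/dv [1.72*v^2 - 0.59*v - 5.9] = 3.44*v - 0.59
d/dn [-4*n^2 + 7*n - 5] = 7 - 8*n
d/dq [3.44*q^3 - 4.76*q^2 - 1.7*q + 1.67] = 10.32*q^2 - 9.52*q - 1.7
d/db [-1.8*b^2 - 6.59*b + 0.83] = -3.6*b - 6.59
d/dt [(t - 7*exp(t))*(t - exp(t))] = -8*t*exp(t) + 2*t + 14*exp(2*t) - 8*exp(t)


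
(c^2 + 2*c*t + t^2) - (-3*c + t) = c^2 + 2*c*t + 3*c + t^2 - t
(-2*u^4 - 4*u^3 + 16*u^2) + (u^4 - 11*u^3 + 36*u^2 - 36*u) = -u^4 - 15*u^3 + 52*u^2 - 36*u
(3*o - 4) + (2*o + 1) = 5*o - 3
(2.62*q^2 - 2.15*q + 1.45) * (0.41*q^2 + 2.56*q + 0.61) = 1.0742*q^4 + 5.8257*q^3 - 3.3113*q^2 + 2.4005*q + 0.8845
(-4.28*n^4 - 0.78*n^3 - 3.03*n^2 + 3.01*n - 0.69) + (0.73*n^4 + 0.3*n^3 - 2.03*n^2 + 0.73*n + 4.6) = -3.55*n^4 - 0.48*n^3 - 5.06*n^2 + 3.74*n + 3.91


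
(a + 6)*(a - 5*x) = a^2 - 5*a*x + 6*a - 30*x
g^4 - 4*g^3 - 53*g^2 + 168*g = g*(g - 8)*(g - 3)*(g + 7)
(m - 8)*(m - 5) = m^2 - 13*m + 40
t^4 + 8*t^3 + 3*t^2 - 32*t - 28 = (t - 2)*(t + 1)*(t + 2)*(t + 7)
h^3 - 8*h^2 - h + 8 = (h - 8)*(h - 1)*(h + 1)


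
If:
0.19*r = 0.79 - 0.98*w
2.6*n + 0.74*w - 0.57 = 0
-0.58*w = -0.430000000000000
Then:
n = 0.01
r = 0.33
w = 0.74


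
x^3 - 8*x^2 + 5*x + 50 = (x - 5)^2*(x + 2)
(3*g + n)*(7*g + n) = 21*g^2 + 10*g*n + n^2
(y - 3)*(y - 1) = y^2 - 4*y + 3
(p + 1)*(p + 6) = p^2 + 7*p + 6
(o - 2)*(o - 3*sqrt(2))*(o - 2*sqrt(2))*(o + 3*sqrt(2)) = o^4 - 2*sqrt(2)*o^3 - 2*o^3 - 18*o^2 + 4*sqrt(2)*o^2 + 36*o + 36*sqrt(2)*o - 72*sqrt(2)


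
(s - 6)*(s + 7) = s^2 + s - 42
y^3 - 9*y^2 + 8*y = y*(y - 8)*(y - 1)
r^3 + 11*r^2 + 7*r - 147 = (r - 3)*(r + 7)^2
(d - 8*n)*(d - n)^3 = d^4 - 11*d^3*n + 27*d^2*n^2 - 25*d*n^3 + 8*n^4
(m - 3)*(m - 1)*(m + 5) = m^3 + m^2 - 17*m + 15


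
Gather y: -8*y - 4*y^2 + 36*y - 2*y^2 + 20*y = -6*y^2 + 48*y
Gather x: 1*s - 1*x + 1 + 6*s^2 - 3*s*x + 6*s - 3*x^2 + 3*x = 6*s^2 + 7*s - 3*x^2 + x*(2 - 3*s) + 1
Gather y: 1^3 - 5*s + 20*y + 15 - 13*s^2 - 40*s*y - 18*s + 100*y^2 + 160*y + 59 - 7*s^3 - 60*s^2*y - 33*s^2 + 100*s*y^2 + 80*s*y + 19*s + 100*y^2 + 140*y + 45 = -7*s^3 - 46*s^2 - 4*s + y^2*(100*s + 200) + y*(-60*s^2 + 40*s + 320) + 120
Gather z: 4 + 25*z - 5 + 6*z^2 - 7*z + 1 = 6*z^2 + 18*z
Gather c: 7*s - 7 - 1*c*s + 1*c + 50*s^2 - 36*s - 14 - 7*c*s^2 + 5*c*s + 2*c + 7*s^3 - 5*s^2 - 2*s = c*(-7*s^2 + 4*s + 3) + 7*s^3 + 45*s^2 - 31*s - 21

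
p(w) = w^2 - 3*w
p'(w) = 2*w - 3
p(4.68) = 7.86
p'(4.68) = 6.36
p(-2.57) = 14.31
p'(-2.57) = -8.14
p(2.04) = -1.96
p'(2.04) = 1.08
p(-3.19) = 19.75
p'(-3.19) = -9.38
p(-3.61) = 23.86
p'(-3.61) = -10.22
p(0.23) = -0.64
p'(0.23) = -2.54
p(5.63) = 14.81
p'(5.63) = 8.26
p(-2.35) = 12.57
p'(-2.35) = -7.70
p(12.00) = 108.00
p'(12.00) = 21.00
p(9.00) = 54.00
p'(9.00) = 15.00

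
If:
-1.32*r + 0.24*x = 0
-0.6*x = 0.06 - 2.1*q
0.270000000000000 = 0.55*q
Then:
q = 0.49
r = 0.29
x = 1.62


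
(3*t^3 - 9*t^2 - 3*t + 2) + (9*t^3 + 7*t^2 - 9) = 12*t^3 - 2*t^2 - 3*t - 7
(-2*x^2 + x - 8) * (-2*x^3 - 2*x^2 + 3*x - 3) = 4*x^5 + 2*x^4 + 8*x^3 + 25*x^2 - 27*x + 24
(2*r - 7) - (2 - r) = 3*r - 9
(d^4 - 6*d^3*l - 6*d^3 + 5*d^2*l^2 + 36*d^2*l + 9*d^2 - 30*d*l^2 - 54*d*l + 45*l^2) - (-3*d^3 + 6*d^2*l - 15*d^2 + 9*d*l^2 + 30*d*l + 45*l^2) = d^4 - 6*d^3*l - 3*d^3 + 5*d^2*l^2 + 30*d^2*l + 24*d^2 - 39*d*l^2 - 84*d*l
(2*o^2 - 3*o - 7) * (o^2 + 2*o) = 2*o^4 + o^3 - 13*o^2 - 14*o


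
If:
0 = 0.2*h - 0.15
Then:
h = 0.75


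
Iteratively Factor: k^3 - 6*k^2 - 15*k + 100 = (k - 5)*(k^2 - k - 20) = (k - 5)*(k + 4)*(k - 5)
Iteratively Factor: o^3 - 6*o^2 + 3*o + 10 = (o - 2)*(o^2 - 4*o - 5) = (o - 5)*(o - 2)*(o + 1)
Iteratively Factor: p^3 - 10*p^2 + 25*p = (p - 5)*(p^2 - 5*p) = p*(p - 5)*(p - 5)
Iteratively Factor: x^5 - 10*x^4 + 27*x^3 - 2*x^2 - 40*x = (x + 1)*(x^4 - 11*x^3 + 38*x^2 - 40*x) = (x - 2)*(x + 1)*(x^3 - 9*x^2 + 20*x) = (x - 4)*(x - 2)*(x + 1)*(x^2 - 5*x) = (x - 5)*(x - 4)*(x - 2)*(x + 1)*(x)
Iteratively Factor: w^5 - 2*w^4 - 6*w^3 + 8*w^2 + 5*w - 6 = (w - 3)*(w^4 + w^3 - 3*w^2 - w + 2) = (w - 3)*(w - 1)*(w^3 + 2*w^2 - w - 2) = (w - 3)*(w - 1)*(w + 1)*(w^2 + w - 2) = (w - 3)*(w - 1)*(w + 1)*(w + 2)*(w - 1)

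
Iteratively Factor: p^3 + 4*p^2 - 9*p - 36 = (p + 3)*(p^2 + p - 12) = (p - 3)*(p + 3)*(p + 4)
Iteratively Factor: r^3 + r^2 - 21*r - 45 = (r + 3)*(r^2 - 2*r - 15) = (r + 3)^2*(r - 5)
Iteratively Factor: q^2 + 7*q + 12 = (q + 3)*(q + 4)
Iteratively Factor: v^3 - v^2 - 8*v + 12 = (v - 2)*(v^2 + v - 6) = (v - 2)*(v + 3)*(v - 2)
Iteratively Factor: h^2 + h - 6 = (h + 3)*(h - 2)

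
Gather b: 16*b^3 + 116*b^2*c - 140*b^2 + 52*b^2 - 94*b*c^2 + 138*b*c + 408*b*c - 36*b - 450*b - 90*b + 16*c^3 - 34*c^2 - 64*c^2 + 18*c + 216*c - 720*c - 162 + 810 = 16*b^3 + b^2*(116*c - 88) + b*(-94*c^2 + 546*c - 576) + 16*c^3 - 98*c^2 - 486*c + 648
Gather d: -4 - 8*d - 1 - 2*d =-10*d - 5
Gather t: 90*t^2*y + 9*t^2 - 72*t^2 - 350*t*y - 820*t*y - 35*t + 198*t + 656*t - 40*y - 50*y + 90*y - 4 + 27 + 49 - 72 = t^2*(90*y - 63) + t*(819 - 1170*y)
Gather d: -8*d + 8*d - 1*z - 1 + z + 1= 0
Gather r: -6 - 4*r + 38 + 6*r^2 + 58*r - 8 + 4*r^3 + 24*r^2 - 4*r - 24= 4*r^3 + 30*r^2 + 50*r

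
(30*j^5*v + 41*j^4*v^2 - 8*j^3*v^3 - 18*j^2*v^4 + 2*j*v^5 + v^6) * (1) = 30*j^5*v + 41*j^4*v^2 - 8*j^3*v^3 - 18*j^2*v^4 + 2*j*v^5 + v^6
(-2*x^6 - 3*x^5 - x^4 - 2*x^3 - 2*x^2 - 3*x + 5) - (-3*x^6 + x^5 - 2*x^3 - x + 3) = x^6 - 4*x^5 - x^4 - 2*x^2 - 2*x + 2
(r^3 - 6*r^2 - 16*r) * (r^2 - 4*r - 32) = r^5 - 10*r^4 - 24*r^3 + 256*r^2 + 512*r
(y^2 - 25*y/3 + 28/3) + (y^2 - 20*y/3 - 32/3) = 2*y^2 - 15*y - 4/3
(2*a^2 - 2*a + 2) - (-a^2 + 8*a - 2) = 3*a^2 - 10*a + 4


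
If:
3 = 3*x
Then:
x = 1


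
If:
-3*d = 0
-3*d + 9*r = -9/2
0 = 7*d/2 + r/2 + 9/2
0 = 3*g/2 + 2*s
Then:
No Solution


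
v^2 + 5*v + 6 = (v + 2)*(v + 3)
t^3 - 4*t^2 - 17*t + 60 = (t - 5)*(t - 3)*(t + 4)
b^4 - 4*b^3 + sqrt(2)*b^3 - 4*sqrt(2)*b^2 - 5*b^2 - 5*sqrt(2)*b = b*(b - 5)*(b + 1)*(b + sqrt(2))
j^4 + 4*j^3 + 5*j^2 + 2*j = j*(j + 1)^2*(j + 2)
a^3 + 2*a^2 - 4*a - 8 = (a - 2)*(a + 2)^2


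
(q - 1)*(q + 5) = q^2 + 4*q - 5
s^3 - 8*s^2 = s^2*(s - 8)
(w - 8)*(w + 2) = w^2 - 6*w - 16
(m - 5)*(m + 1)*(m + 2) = m^3 - 2*m^2 - 13*m - 10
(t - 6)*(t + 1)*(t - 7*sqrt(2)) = t^3 - 7*sqrt(2)*t^2 - 5*t^2 - 6*t + 35*sqrt(2)*t + 42*sqrt(2)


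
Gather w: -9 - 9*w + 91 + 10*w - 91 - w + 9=0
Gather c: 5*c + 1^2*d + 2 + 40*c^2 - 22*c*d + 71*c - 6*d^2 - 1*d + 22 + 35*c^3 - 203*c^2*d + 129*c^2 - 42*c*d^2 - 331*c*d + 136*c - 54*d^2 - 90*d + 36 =35*c^3 + c^2*(169 - 203*d) + c*(-42*d^2 - 353*d + 212) - 60*d^2 - 90*d + 60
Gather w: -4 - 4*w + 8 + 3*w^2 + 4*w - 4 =3*w^2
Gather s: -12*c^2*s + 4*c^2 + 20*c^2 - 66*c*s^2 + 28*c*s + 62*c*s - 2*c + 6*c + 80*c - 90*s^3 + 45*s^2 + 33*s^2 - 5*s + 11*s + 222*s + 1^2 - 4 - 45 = 24*c^2 + 84*c - 90*s^3 + s^2*(78 - 66*c) + s*(-12*c^2 + 90*c + 228) - 48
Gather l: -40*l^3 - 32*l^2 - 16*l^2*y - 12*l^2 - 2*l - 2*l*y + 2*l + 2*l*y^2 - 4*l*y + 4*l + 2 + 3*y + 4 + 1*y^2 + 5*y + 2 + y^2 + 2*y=-40*l^3 + l^2*(-16*y - 44) + l*(2*y^2 - 6*y + 4) + 2*y^2 + 10*y + 8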